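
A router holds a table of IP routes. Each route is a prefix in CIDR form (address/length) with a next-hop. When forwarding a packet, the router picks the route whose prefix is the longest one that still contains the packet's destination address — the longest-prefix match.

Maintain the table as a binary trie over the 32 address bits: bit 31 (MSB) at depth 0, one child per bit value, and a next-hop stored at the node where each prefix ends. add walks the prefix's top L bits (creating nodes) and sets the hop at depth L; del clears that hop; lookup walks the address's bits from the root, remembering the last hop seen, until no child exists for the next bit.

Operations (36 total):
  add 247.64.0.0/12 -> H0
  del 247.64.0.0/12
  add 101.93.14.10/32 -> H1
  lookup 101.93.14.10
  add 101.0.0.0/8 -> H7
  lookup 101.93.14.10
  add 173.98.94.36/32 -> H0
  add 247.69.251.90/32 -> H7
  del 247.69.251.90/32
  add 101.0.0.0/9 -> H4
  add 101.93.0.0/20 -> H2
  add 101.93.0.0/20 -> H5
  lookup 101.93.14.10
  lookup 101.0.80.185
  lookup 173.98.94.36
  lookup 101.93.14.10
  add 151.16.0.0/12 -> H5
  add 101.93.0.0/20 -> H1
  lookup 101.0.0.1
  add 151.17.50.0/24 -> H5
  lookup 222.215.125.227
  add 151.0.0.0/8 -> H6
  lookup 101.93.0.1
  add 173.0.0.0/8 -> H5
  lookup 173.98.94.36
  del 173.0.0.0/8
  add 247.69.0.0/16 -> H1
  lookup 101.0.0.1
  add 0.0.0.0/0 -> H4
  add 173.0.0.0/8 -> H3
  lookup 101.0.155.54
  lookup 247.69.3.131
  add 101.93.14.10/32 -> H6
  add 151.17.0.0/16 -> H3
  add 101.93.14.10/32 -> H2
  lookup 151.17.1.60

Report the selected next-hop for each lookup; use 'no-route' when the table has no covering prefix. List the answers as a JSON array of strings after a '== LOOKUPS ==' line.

Process each operation:
  add 247.64.0.0/12 -> H0 at depth 12
  del 247.64.0.0/12 (clear depth 12)
  add 101.93.14.10/32 -> H1 at depth 32
  lookup 101.93.14.10: bits 01100101010111010000111000001010 walk d0:-→d1:-→d2:-→d3:-→d4:-→d5:-→d6:-→d7:-→d8:-→d9:-→d10:-→d11:-→d12:-→d13:-→d14:-→d15:-→d16:-→d17:-→d18:-→d19:-→d20:-→d21:-→d22:-→d23:-→d24:-→d25:-→d26:-→d27:-→d28:-→d29:-→d30:-→d31:-→d32:H1 -> H1
  add 101.0.0.0/8 -> H7 at depth 8
  lookup 101.93.14.10: bits 01100101010111010000111000001010 walk d0:-→d1:-→d2:-→d3:-→d4:-→d5:-→d6:-→d7:-→d8:H7→d9:-→d10:-→d11:-→d12:-→d13:-→d14:-→d15:-→d16:-→d17:-→d18:-→d19:-→d20:-→d21:-→d22:-→d23:-→d24:-→d25:-→d26:-→d27:-→d28:-→d29:-→d30:-→d31:-→d32:H1 -> H1
  add 173.98.94.36/32 -> H0 at depth 32
  add 247.69.251.90/32 -> H7 at depth 32
  del 247.69.251.90/32 (clear depth 32)
  add 101.0.0.0/9 -> H4 at depth 9
  add 101.93.0.0/20 -> H2 at depth 20
  add 101.93.0.0/20 -> H5 at depth 20
  lookup 101.93.14.10: bits 01100101010111010000111000001010 walk d0:-→d1:-→d2:-→d3:-→d4:-→d5:-→d6:-→d7:-→d8:H7→d9:H4→d10:-→d11:-→d12:-→d13:-→d14:-→d15:-→d16:-→d17:-→d18:-→d19:-→d20:H5→d21:-→d22:-→d23:-→d24:-→d25:-→d26:-→d27:-→d28:-→d29:-→d30:-→d31:-→d32:H1 -> H1
  lookup 101.0.80.185: bits 011001010 walk d0:-→d1:-→d2:-→d3:-→d4:-→d5:-→d6:-→d7:-→d8:H7→d9:H4 -> H4
  lookup 173.98.94.36: bits 10101101011000100101111000100100 walk d0:-→d1:-→d2:-→d3:-→d4:-→d5:-→d6:-→d7:-→d8:-→d9:-→d10:-→d11:-→d12:-→d13:-→d14:-→d15:-→d16:-→d17:-→d18:-→d19:-→d20:-→d21:-→d22:-→d23:-→d24:-→d25:-→d26:-→d27:-→d28:-→d29:-→d30:-→d31:-→d32:H0 -> H0
  lookup 101.93.14.10: bits 01100101010111010000111000001010 walk d0:-→d1:-→d2:-→d3:-→d4:-→d5:-→d6:-→d7:-→d8:H7→d9:H4→d10:-→d11:-→d12:-→d13:-→d14:-→d15:-→d16:-→d17:-→d18:-→d19:-→d20:H5→d21:-→d22:-→d23:-→d24:-→d25:-→d26:-→d27:-→d28:-→d29:-→d30:-→d31:-→d32:H1 -> H1
  add 151.16.0.0/12 -> H5 at depth 12
  add 101.93.0.0/20 -> H1 at depth 20
  lookup 101.0.0.1: bits 011001010 walk d0:-→d1:-→d2:-→d3:-→d4:-→d5:-→d6:-→d7:-→d8:H7→d9:H4 -> H4
  add 151.17.50.0/24 -> H5 at depth 24
  lookup 222.215.125.227: bits 11 walk d0:-→d1:-→d2:- -> no-route
  add 151.0.0.0/8 -> H6 at depth 8
  lookup 101.93.0.1: bits 01100101010111010000 walk d0:-→d1:-→d2:-→d3:-→d4:-→d5:-→d6:-→d7:-→d8:H7→d9:H4→d10:-→d11:-→d12:-→d13:-→d14:-→d15:-→d16:-→d17:-→d18:-→d19:-→d20:H1 -> H1
  add 173.0.0.0/8 -> H5 at depth 8
  lookup 173.98.94.36: bits 10101101011000100101111000100100 walk d0:-→d1:-→d2:-→d3:-→d4:-→d5:-→d6:-→d7:-→d8:H5→d9:-→d10:-→d11:-→d12:-→d13:-→d14:-→d15:-→d16:-→d17:-→d18:-→d19:-→d20:-→d21:-→d22:-→d23:-→d24:-→d25:-→d26:-→d27:-→d28:-→d29:-→d30:-→d31:-→d32:H0 -> H0
  del 173.0.0.0/8 (clear depth 8)
  add 247.69.0.0/16 -> H1 at depth 16
  lookup 101.0.0.1: bits 011001010 walk d0:-→d1:-→d2:-→d3:-→d4:-→d5:-→d6:-→d7:-→d8:H7→d9:H4 -> H4
  add 0.0.0.0/0 -> H4 at depth 0
  add 173.0.0.0/8 -> H3 at depth 8
  lookup 101.0.155.54: bits 011001010 walk d0:H4→d1:-→d2:-→d3:-→d4:-→d5:-→d6:-→d7:-→d8:H7→d9:H4 -> H4
  lookup 247.69.3.131: bits 1111011101000101 walk d0:H4→d1:-→d2:-→d3:-→d4:-→d5:-→d6:-→d7:-→d8:-→d9:-→d10:-→d11:-→d12:-→d13:-→d14:-→d15:-→d16:H1 -> H1
  add 101.93.14.10/32 -> H6 at depth 32
  add 151.17.0.0/16 -> H3 at depth 16
  add 101.93.14.10/32 -> H2 at depth 32
  lookup 151.17.1.60: bits 100101110001000100 walk d0:H4→d1:-→d2:-→d3:-→d4:-→d5:-→d6:-→d7:-→d8:H6→d9:-→d10:-→d11:-→d12:H5→d13:-→d14:-→d15:-→d16:H3→d17:-→d18:- -> H3

== LOOKUPS ==
["H1","H1","H1","H4","H0","H1","H4","no-route","H1","H0","H4","H4","H1","H3"]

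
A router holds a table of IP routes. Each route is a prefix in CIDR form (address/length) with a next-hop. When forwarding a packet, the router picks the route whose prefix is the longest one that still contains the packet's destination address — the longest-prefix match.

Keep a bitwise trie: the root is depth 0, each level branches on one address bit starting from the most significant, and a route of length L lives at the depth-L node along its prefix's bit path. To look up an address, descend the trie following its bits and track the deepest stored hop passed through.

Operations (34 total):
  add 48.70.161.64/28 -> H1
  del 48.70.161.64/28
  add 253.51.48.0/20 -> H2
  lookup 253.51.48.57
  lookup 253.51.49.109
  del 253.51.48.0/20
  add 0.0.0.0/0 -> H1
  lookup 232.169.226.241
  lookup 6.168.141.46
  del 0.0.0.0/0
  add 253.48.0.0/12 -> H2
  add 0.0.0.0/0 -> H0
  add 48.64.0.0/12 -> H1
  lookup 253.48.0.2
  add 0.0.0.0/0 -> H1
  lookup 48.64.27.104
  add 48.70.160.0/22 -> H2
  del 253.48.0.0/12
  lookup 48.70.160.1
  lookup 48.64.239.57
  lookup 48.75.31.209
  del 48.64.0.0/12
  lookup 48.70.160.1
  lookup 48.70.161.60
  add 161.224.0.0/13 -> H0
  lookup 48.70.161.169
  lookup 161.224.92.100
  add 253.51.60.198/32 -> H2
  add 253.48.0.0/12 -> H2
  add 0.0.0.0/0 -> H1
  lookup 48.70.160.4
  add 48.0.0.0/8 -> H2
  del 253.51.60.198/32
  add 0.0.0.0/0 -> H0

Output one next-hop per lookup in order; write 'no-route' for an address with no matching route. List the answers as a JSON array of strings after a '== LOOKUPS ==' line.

Apply in order:
  + 48.70.161.64/28 (H1) depth=28
  del 48.70.161.64/28 (clear depth 28)
  + 253.51.48.0/20 (H2) depth=20
  ? 253.51.48.57  path d0:-→d1:-→d2:-→d3:-→d4:-→d5:-→d6:-→d7:-→d8:-→d9:-→d10:-→d11:-→d12:-→d13:-→d14:-→d15:-→d16:-→d17:-→d18:-→d19:-→d20:H2  best=H2
  ? 253.51.49.109  path d0:-→d1:-→d2:-→d3:-→d4:-→d5:-→d6:-→d7:-→d8:-→d9:-→d10:-→d11:-→d12:-→d13:-→d14:-→d15:-→d16:-→d17:-→d18:-→d19:-→d20:H2  best=H2
  del 253.51.48.0/20 (clear depth 20)
  + 0.0.0.0/0 (H1) depth=0
  ? 232.169.226.241  path d0:H1→d1:-→d2:-→d3:-  best=H1
  ? 6.168.141.46  path d0:H1→d1:-→d2:-  best=H1
  del 0.0.0.0/0 (clear depth 0)
  + 253.48.0.0/12 (H2) depth=12
  + 0.0.0.0/0 (H0) depth=0
  + 48.64.0.0/12 (H1) depth=12
  ? 253.48.0.2  path d0:H0→d1:-→d2:-→d3:-→d4:-→d5:-→d6:-→d7:-→d8:-→d9:-→d10:-→d11:-→d12:H2→d13:-→d14:-  best=H2
  + 0.0.0.0/0 (H1) depth=0
  ? 48.64.27.104  path d0:H1→d1:-→d2:-→d3:-→d4:-→d5:-→d6:-→d7:-→d8:-→d9:-→d10:-→d11:-→d12:H1→d13:-  best=H1
  + 48.70.160.0/22 (H2) depth=22
  del 253.48.0.0/12 (clear depth 12)
  ? 48.70.160.1  path d0:H1→d1:-→d2:-→d3:-→d4:-→d5:-→d6:-→d7:-→d8:-→d9:-→d10:-→d11:-→d12:H1→d13:-→d14:-→d15:-→d16:-→d17:-→d18:-→d19:-→d20:-→d21:-→d22:H2→d23:-  best=H2
  ? 48.64.239.57  path d0:H1→d1:-→d2:-→d3:-→d4:-→d5:-→d6:-→d7:-→d8:-→d9:-→d10:-→d11:-→d12:H1→d13:-  best=H1
  ? 48.75.31.209  path d0:H1→d1:-→d2:-→d3:-→d4:-→d5:-→d6:-→d7:-→d8:-→d9:-→d10:-→d11:-→d12:H1  best=H1
  del 48.64.0.0/12 (clear depth 12)
  ? 48.70.160.1  path d0:H1→d1:-→d2:-→d3:-→d4:-→d5:-→d6:-→d7:-→d8:-→d9:-→d10:-→d11:-→d12:-→d13:-→d14:-→d15:-→d16:-→d17:-→d18:-→d19:-→d20:-→d21:-→d22:H2→d23:-  best=H2
  ? 48.70.161.60  path d0:H1→d1:-→d2:-→d3:-→d4:-→d5:-→d6:-→d7:-→d8:-→d9:-→d10:-→d11:-→d12:-→d13:-→d14:-→d15:-→d16:-→d17:-→d18:-→d19:-→d20:-→d21:-→d22:H2→d23:-→d24:-→d25:-  best=H2
  + 161.224.0.0/13 (H0) depth=13
  ? 48.70.161.169  path d0:H1→d1:-→d2:-→d3:-→d4:-→d5:-→d6:-→d7:-→d8:-→d9:-→d10:-→d11:-→d12:-→d13:-→d14:-→d15:-→d16:-→d17:-→d18:-→d19:-→d20:-→d21:-→d22:H2→d23:-→d24:-  best=H2
  ? 161.224.92.100  path d0:H1→d1:-→d2:-→d3:-→d4:-→d5:-→d6:-→d7:-→d8:-→d9:-→d10:-→d11:-→d12:-→d13:H0  best=H0
  + 253.51.60.198/32 (H2) depth=32
  + 253.48.0.0/12 (H2) depth=12
  + 0.0.0.0/0 (H1) depth=0
  ? 48.70.160.4  path d0:H1→d1:-→d2:-→d3:-→d4:-→d5:-→d6:-→d7:-→d8:-→d9:-→d10:-→d11:-→d12:-→d13:-→d14:-→d15:-→d16:-→d17:-→d18:-→d19:-→d20:-→d21:-→d22:H2→d23:-  best=H2
  + 48.0.0.0/8 (H2) depth=8
  del 253.51.60.198/32 (clear depth 32)
  + 0.0.0.0/0 (H0) depth=0

== LOOKUPS ==
["H2","H2","H1","H1","H2","H1","H2","H1","H1","H2","H2","H2","H0","H2"]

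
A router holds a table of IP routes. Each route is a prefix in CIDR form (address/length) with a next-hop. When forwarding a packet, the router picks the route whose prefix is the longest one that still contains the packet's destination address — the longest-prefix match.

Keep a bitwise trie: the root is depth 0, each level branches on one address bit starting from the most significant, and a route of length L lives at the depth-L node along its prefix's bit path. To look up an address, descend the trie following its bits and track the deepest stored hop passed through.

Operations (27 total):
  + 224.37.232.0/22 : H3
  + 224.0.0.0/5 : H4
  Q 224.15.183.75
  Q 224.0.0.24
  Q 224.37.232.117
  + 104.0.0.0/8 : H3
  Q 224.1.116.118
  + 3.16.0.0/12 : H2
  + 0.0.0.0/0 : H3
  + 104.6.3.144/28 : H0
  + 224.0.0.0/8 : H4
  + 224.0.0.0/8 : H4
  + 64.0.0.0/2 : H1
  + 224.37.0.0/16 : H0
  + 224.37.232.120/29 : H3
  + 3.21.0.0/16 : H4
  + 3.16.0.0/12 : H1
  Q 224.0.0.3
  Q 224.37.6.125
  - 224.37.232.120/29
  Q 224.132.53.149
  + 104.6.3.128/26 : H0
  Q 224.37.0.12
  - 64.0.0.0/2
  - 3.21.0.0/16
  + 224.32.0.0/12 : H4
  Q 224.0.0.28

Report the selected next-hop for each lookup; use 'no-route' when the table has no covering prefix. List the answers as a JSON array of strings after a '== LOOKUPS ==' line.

Trace:
  add 224.37.232.0/22 -> H3 at depth 22
  add 224.0.0.0/5 -> H4 at depth 5
  ? 224.15.183.75  path d0:-→d1:-→d2:-→d3:-→d4:-→d5:H4→d6:-→d7:-→d8:-→d9:-→d10:-  best=H4
  ? 224.0.0.24  path d0:-→d1:-→d2:-→d3:-→d4:-→d5:H4→d6:-→d7:-→d8:-→d9:-→d10:-  best=H4
  ? 224.37.232.117  path d0:-→d1:-→d2:-→d3:-→d4:-→d5:H4→d6:-→d7:-→d8:-→d9:-→d10:-→d11:-→d12:-→d13:-→d14:-→d15:-→d16:-→d17:-→d18:-→d19:-→d20:-→d21:-→d22:H3  best=H3
  add 104.0.0.0/8 -> H3 at depth 8
  ? 224.1.116.118  path d0:-→d1:-→d2:-→d3:-→d4:-→d5:H4→d6:-→d7:-→d8:-→d9:-→d10:-  best=H4
  add 3.16.0.0/12 -> H2 at depth 12
  add 0.0.0.0/0 -> H3 at depth 0
  add 104.6.3.144/28 -> H0 at depth 28
  add 224.0.0.0/8 -> H4 at depth 8
  add 224.0.0.0/8 -> H4 at depth 8
  add 64.0.0.0/2 -> H1 at depth 2
  add 224.37.0.0/16 -> H0 at depth 16
  add 224.37.232.120/29 -> H3 at depth 29
  add 3.21.0.0/16 -> H4 at depth 16
  add 3.16.0.0/12 -> H1 at depth 12
  ? 224.0.0.3  path d0:H3→d1:-→d2:-→d3:-→d4:-→d5:H4→d6:-→d7:-→d8:H4→d9:-→d10:-  best=H4
  ? 224.37.6.125  path d0:H3→d1:-→d2:-→d3:-→d4:-→d5:H4→d6:-→d7:-→d8:H4→d9:-→d10:-→d11:-→d12:-→d13:-→d14:-→d15:-→d16:H0  best=H0
  - 224.37.232.120/29 clear@29
  ? 224.132.53.149  path d0:H3→d1:-→d2:-→d3:-→d4:-→d5:H4→d6:-→d7:-→d8:H4  best=H4
  add 104.6.3.128/26 -> H0 at depth 26
  ? 224.37.0.12  path d0:H3→d1:-→d2:-→d3:-→d4:-→d5:H4→d6:-→d7:-→d8:H4→d9:-→d10:-→d11:-→d12:-→d13:-→d14:-→d15:-→d16:H0  best=H0
  - 64.0.0.0/2 clear@2
  - 3.21.0.0/16 clear@16
  add 224.32.0.0/12 -> H4 at depth 12
  ? 224.0.0.28  path d0:H3→d1:-→d2:-→d3:-→d4:-→d5:H4→d6:-→d7:-→d8:H4→d9:-→d10:-  best=H4

== LOOKUPS ==
["H4","H4","H3","H4","H4","H0","H4","H0","H4"]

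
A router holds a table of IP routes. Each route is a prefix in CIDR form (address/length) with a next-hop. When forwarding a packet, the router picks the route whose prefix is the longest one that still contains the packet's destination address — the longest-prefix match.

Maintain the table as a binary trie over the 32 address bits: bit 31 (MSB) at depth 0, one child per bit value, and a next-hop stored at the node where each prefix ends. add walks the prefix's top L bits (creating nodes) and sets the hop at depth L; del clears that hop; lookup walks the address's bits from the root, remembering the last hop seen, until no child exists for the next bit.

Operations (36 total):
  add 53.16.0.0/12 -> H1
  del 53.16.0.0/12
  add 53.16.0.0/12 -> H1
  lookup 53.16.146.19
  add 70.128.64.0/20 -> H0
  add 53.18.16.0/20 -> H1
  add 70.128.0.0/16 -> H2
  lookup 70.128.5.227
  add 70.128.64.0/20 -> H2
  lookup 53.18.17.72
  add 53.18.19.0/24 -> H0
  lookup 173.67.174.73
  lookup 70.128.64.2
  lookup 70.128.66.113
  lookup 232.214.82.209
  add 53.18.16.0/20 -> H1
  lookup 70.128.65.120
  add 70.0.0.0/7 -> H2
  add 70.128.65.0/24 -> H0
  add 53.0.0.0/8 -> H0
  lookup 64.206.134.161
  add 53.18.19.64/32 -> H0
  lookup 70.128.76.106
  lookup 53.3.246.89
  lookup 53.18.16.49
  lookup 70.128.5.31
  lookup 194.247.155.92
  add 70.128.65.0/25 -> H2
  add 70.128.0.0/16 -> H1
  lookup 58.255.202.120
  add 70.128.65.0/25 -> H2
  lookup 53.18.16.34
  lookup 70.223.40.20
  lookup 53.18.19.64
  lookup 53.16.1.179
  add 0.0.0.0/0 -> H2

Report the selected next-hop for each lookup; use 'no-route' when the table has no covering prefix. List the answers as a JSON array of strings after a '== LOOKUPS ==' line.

Apply in order:
  add 53.16.0.0/12 -> H1 at depth 12
  - 53.16.0.0/12 clear@12
  add 53.16.0.0/12 -> H1 at depth 12
  lookup 53.16.146.19: bits 001101010001 walk d0:-→d1:-→d2:-→d3:-→d4:-→d5:-→d6:-→d7:-→d8:-→d9:-→d10:-→d11:-→d12:H1 -> H1
  add 70.128.64.0/20 -> H0 at depth 20
  add 53.18.16.0/20 -> H1 at depth 20
  add 70.128.0.0/16 -> H2 at depth 16
  lookup 70.128.5.227: bits 01000110100000000 walk d0:-→d1:-→d2:-→d3:-→d4:-→d5:-→d6:-→d7:-→d8:-→d9:-→d10:-→d11:-→d12:-→d13:-→d14:-→d15:-→d16:H2→d17:- -> H2
  add 70.128.64.0/20 -> H2 at depth 20
  lookup 53.18.17.72: bits 00110101000100100001 walk d0:-→d1:-→d2:-→d3:-→d4:-→d5:-→d6:-→d7:-→d8:-→d9:-→d10:-→d11:-→d12:H1→d13:-→d14:-→d15:-→d16:-→d17:-→d18:-→d19:-→d20:H1 -> H1
  add 53.18.19.0/24 -> H0 at depth 24
  lookup 173.67.174.73: bits ε walk d0:- -> no-route
  lookup 70.128.64.2: bits 01000110100000000100 walk d0:-→d1:-→d2:-→d3:-→d4:-→d5:-→d6:-→d7:-→d8:-→d9:-→d10:-→d11:-→d12:-→d13:-→d14:-→d15:-→d16:H2→d17:-→d18:-→d19:-→d20:H2 -> H2
  lookup 70.128.66.113: bits 01000110100000000100 walk d0:-→d1:-→d2:-→d3:-→d4:-→d5:-→d6:-→d7:-→d8:-→d9:-→d10:-→d11:-→d12:-→d13:-→d14:-→d15:-→d16:H2→d17:-→d18:-→d19:-→d20:H2 -> H2
  lookup 232.214.82.209: bits ε walk d0:- -> no-route
  add 53.18.16.0/20 -> H1 at depth 20
  lookup 70.128.65.120: bits 01000110100000000100 walk d0:-→d1:-→d2:-→d3:-→d4:-→d5:-→d6:-→d7:-→d8:-→d9:-→d10:-→d11:-→d12:-→d13:-→d14:-→d15:-→d16:H2→d17:-→d18:-→d19:-→d20:H2 -> H2
  add 70.0.0.0/7 -> H2 at depth 7
  add 70.128.65.0/24 -> H0 at depth 24
  add 53.0.0.0/8 -> H0 at depth 8
  lookup 64.206.134.161: bits 01000 walk d0:-→d1:-→d2:-→d3:-→d4:-→d5:- -> no-route
  add 53.18.19.64/32 -> H0 at depth 32
  lookup 70.128.76.106: bits 01000110100000000100 walk d0:-→d1:-→d2:-→d3:-→d4:-→d5:-→d6:-→d7:H2→d8:-→d9:-→d10:-→d11:-→d12:-→d13:-→d14:-→d15:-→d16:H2→d17:-→d18:-→d19:-→d20:H2 -> H2
  lookup 53.3.246.89: bits 00110101000 walk d0:-→d1:-→d2:-→d3:-→d4:-→d5:-→d6:-→d7:-→d8:H0→d9:-→d10:-→d11:- -> H0
  lookup 53.18.16.49: bits 0011010100010010000100 walk d0:-→d1:-→d2:-→d3:-→d4:-→d5:-→d6:-→d7:-→d8:H0→d9:-→d10:-→d11:-→d12:H1→d13:-→d14:-→d15:-→d16:-→d17:-→d18:-→d19:-→d20:H1→d21:-→d22:- -> H1
  lookup 70.128.5.31: bits 01000110100000000 walk d0:-→d1:-→d2:-→d3:-→d4:-→d5:-→d6:-→d7:H2→d8:-→d9:-→d10:-→d11:-→d12:-→d13:-→d14:-→d15:-→d16:H2→d17:- -> H2
  lookup 194.247.155.92: bits ε walk d0:- -> no-route
  add 70.128.65.0/25 -> H2 at depth 25
  add 70.128.0.0/16 -> H1 at depth 16
  lookup 58.255.202.120: bits 0011 walk d0:-→d1:-→d2:-→d3:-→d4:- -> no-route
  add 70.128.65.0/25 -> H2 at depth 25
  lookup 53.18.16.34: bits 0011010100010010000100 walk d0:-→d1:-→d2:-→d3:-→d4:-→d5:-→d6:-→d7:-→d8:H0→d9:-→d10:-→d11:-→d12:H1→d13:-→d14:-→d15:-→d16:-→d17:-→d18:-→d19:-→d20:H1→d21:-→d22:- -> H1
  lookup 70.223.40.20: bits 010001101 walk d0:-→d1:-→d2:-→d3:-→d4:-→d5:-→d6:-→d7:H2→d8:-→d9:- -> H2
  lookup 53.18.19.64: bits 00110101000100100001001101000000 walk d0:-→d1:-→d2:-→d3:-→d4:-→d5:-→d6:-→d7:-→d8:H0→d9:-→d10:-→d11:-→d12:H1→d13:-→d14:-→d15:-→d16:-→d17:-→d18:-→d19:-→d20:H1→d21:-→d22:-→d23:-→d24:H0→d25:-→d26:-→d27:-→d28:-→d29:-→d30:-→d31:-→d32:H0 -> H0
  lookup 53.16.1.179: bits 00110101000100 walk d0:-→d1:-→d2:-→d3:-→d4:-→d5:-→d6:-→d7:-→d8:H0→d9:-→d10:-→d11:-→d12:H1→d13:-→d14:- -> H1
  add 0.0.0.0/0 -> H2 at depth 0

== LOOKUPS ==
["H1","H2","H1","no-route","H2","H2","no-route","H2","no-route","H2","H0","H1","H2","no-route","no-route","H1","H2","H0","H1"]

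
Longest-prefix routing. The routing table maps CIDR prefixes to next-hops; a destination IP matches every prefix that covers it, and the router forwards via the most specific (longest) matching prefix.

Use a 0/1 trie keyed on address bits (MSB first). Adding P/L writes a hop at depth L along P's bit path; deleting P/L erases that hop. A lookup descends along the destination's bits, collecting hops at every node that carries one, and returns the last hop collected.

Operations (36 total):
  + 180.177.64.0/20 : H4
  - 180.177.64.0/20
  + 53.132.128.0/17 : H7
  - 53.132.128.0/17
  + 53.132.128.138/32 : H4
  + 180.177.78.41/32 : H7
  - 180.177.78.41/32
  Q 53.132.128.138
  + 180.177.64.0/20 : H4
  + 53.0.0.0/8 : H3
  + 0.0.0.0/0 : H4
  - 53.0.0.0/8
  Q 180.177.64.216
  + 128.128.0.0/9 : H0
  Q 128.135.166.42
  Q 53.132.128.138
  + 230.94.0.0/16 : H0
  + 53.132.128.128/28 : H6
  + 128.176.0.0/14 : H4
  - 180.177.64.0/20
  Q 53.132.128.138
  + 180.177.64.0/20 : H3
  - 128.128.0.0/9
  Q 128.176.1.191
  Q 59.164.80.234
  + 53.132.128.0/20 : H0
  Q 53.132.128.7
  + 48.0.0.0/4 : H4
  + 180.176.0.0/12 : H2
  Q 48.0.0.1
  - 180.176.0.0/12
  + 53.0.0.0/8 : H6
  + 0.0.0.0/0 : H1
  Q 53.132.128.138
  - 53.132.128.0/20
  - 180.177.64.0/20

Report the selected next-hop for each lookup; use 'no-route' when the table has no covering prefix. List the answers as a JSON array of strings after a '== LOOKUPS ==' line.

Trace:
  + 180.177.64.0/20 (H4) depth=20
  - 180.177.64.0/20 clear@20
  + 53.132.128.0/17 (H7) depth=17
  - 53.132.128.0/17 clear@17
  + 53.132.128.138/32 (H4) depth=32
  + 180.177.78.41/32 (H7) depth=32
  - 180.177.78.41/32 clear@32
  Q 53.132.128.138: descend 00110101100001001000000010001010 ; hops seen [H4] ; pick H4
  + 180.177.64.0/20 (H4) depth=20
  + 53.0.0.0/8 (H3) depth=8
  + 0.0.0.0/0 (H4) depth=0
  - 53.0.0.0/8 clear@8
  Q 180.177.64.216: descend 10110100101100010100 ; hops seen [H4,H4] ; pick H4
  + 128.128.0.0/9 (H0) depth=9
  Q 128.135.166.42: descend 100000001 ; hops seen [H4,H0] ; pick H0
  Q 53.132.128.138: descend 00110101100001001000000010001010 ; hops seen [H4,H4] ; pick H4
  + 230.94.0.0/16 (H0) depth=16
  + 53.132.128.128/28 (H6) depth=28
  + 128.176.0.0/14 (H4) depth=14
  - 180.177.64.0/20 clear@20
  Q 53.132.128.138: descend 00110101100001001000000010001010 ; hops seen [H4,H6,H4] ; pick H4
  + 180.177.64.0/20 (H3) depth=20
  - 128.128.0.0/9 clear@9
  Q 128.176.1.191: descend 10000000101100 ; hops seen [H4,H4] ; pick H4
  Q 59.164.80.234: descend 0011 ; hops seen [H4] ; pick H4
  + 53.132.128.0/20 (H0) depth=20
  Q 53.132.128.7: descend 001101011000010010000000 ; hops seen [H4,H0] ; pick H0
  + 48.0.0.0/4 (H4) depth=4
  + 180.176.0.0/12 (H2) depth=12
  Q 48.0.0.1: descend 00110 ; hops seen [H4,H4] ; pick H4
  - 180.176.0.0/12 clear@12
  + 53.0.0.0/8 (H6) depth=8
  + 0.0.0.0/0 (H1) depth=0
  Q 53.132.128.138: descend 00110101100001001000000010001010 ; hops seen [H1,H4,H6,H0,H6,H4] ; pick H4
  - 53.132.128.0/20 clear@20
  - 180.177.64.0/20 clear@20

== LOOKUPS ==
["H4","H4","H0","H4","H4","H4","H4","H0","H4","H4"]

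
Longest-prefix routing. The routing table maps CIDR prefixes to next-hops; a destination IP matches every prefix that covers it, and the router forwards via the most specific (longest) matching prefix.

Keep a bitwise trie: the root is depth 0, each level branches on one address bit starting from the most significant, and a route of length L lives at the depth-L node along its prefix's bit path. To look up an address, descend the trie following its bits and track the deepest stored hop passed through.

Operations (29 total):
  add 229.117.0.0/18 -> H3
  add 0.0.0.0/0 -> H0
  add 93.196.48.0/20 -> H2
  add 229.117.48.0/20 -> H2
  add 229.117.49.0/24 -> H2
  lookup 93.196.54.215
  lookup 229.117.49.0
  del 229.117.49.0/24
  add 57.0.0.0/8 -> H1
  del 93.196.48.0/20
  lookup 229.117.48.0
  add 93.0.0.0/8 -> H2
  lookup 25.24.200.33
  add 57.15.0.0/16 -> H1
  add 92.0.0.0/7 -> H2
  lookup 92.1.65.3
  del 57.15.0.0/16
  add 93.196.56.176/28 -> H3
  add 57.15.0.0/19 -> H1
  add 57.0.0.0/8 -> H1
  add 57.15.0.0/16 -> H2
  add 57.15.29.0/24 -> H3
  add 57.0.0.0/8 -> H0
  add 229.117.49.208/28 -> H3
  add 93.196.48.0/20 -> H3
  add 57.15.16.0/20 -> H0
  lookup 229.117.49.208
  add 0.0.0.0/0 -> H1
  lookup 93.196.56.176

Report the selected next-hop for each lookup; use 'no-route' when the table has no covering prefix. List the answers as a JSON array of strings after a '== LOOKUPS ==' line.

Trace:
  add 229.117.0.0/18 -> H3 at depth 18
  add 0.0.0.0/0 -> H0 at depth 0
  add 93.196.48.0/20 -> H2 at depth 20
  add 229.117.48.0/20 -> H2 at depth 20
  add 229.117.49.0/24 -> H2 at depth 24
  ? 93.196.54.215  path d0:H0→d1:-→d2:-→d3:-→d4:-→d5:-→d6:-→d7:-→d8:-→d9:-→d10:-→d11:-→d12:-→d13:-→d14:-→d15:-→d16:-→d17:-→d18:-→d19:-→d20:H2  best=H2
  ? 229.117.49.0  path d0:H0→d1:-→d2:-→d3:-→d4:-→d5:-→d6:-→d7:-→d8:-→d9:-→d10:-→d11:-→d12:-→d13:-→d14:-→d15:-→d16:-→d17:-→d18:H3→d19:-→d20:H2→d21:-→d22:-→d23:-→d24:H2  best=H2
  - 229.117.49.0/24 clear@24
  add 57.0.0.0/8 -> H1 at depth 8
  - 93.196.48.0/20 clear@20
  ? 229.117.48.0  path d0:H0→d1:-→d2:-→d3:-→d4:-→d5:-→d6:-→d7:-→d8:-→d9:-→d10:-→d11:-→d12:-→d13:-→d14:-→d15:-→d16:-→d17:-→d18:H3→d19:-→d20:H2→d21:-→d22:-→d23:-  best=H2
  add 93.0.0.0/8 -> H2 at depth 8
  ? 25.24.200.33  path d0:H0→d1:-→d2:-  best=H0
  add 57.15.0.0/16 -> H1 at depth 16
  add 92.0.0.0/7 -> H2 at depth 7
  ? 92.1.65.3  path d0:H0→d1:-→d2:-→d3:-→d4:-→d5:-→d6:-→d7:H2  best=H2
  - 57.15.0.0/16 clear@16
  add 93.196.56.176/28 -> H3 at depth 28
  add 57.15.0.0/19 -> H1 at depth 19
  add 57.0.0.0/8 -> H1 at depth 8
  add 57.15.0.0/16 -> H2 at depth 16
  add 57.15.29.0/24 -> H3 at depth 24
  add 57.0.0.0/8 -> H0 at depth 8
  add 229.117.49.208/28 -> H3 at depth 28
  add 93.196.48.0/20 -> H3 at depth 20
  add 57.15.16.0/20 -> H0 at depth 20
  ? 229.117.49.208  path d0:H0→d1:-→d2:-→d3:-→d4:-→d5:-→d6:-→d7:-→d8:-→d9:-→d10:-→d11:-→d12:-→d13:-→d14:-→d15:-→d16:-→d17:-→d18:H3→d19:-→d20:H2→d21:-→d22:-→d23:-→d24:-→d25:-→d26:-→d27:-→d28:H3  best=H3
  add 0.0.0.0/0 -> H1 at depth 0
  ? 93.196.56.176  path d0:H1→d1:-→d2:-→d3:-→d4:-→d5:-→d6:-→d7:H2→d8:H2→d9:-→d10:-→d11:-→d12:-→d13:-→d14:-→d15:-→d16:-→d17:-→d18:-→d19:-→d20:H3→d21:-→d22:-→d23:-→d24:-→d25:-→d26:-→d27:-→d28:H3  best=H3

== LOOKUPS ==
["H2","H2","H2","H0","H2","H3","H3"]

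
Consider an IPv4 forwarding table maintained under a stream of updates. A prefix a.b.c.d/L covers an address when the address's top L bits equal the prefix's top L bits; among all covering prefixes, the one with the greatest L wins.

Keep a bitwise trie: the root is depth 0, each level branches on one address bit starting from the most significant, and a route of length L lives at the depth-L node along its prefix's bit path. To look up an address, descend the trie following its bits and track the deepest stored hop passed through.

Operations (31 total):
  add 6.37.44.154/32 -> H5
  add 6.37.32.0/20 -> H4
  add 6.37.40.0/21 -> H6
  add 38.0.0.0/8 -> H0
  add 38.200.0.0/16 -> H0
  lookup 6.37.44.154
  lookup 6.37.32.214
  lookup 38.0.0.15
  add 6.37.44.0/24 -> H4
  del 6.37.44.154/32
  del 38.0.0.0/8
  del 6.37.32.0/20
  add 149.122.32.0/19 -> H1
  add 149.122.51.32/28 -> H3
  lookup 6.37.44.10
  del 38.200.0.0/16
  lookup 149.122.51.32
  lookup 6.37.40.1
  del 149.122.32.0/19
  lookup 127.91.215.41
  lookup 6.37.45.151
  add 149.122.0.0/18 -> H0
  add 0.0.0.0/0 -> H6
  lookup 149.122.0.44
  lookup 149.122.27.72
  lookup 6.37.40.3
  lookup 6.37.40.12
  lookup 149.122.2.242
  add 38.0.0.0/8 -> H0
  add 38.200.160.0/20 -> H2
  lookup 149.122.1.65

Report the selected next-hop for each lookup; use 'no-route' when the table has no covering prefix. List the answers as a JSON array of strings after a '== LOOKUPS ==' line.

Trace:
  + 6.37.44.154/32 (H5) depth=32
  + 6.37.32.0/20 (H4) depth=20
  + 6.37.40.0/21 (H6) depth=21
  + 38.0.0.0/8 (H0) depth=8
  + 38.200.0.0/16 (H0) depth=16
  Q 6.37.44.154: descend 00000110001001010010110010011010 ; hops seen [H4,H6,H5] ; pick H5
  Q 6.37.32.214: descend 00000110001001010010 ; hops seen [H4] ; pick H4
  Q 38.0.0.15: descend 00100110 ; hops seen [H0] ; pick H0
  + 6.37.44.0/24 (H4) depth=24
  - 6.37.44.154/32 clear@32
  - 38.0.0.0/8 clear@8
  - 6.37.32.0/20 clear@20
  + 149.122.32.0/19 (H1) depth=19
  + 149.122.51.32/28 (H3) depth=28
  Q 6.37.44.10: descend 000001100010010100101100 ; hops seen [H6,H4] ; pick H4
  - 38.200.0.0/16 clear@16
  Q 149.122.51.32: descend 1001010101111010001100110010 ; hops seen [H1,H3] ; pick H3
  Q 6.37.40.1: descend 000001100010010100101 ; hops seen [H6] ; pick H6
  - 149.122.32.0/19 clear@19
  Q 127.91.215.41: descend 0 ; hops seen [∅] ; pick no-route
  Q 6.37.45.151: descend 00000110001001010010110 ; hops seen [H6] ; pick H6
  + 149.122.0.0/18 (H0) depth=18
  + 0.0.0.0/0 (H6) depth=0
  Q 149.122.0.44: descend 100101010111101000 ; hops seen [H6,H0] ; pick H0
  Q 149.122.27.72: descend 100101010111101000 ; hops seen [H6,H0] ; pick H0
  Q 6.37.40.3: descend 000001100010010100101 ; hops seen [H6,H6] ; pick H6
  Q 6.37.40.12: descend 000001100010010100101 ; hops seen [H6,H6] ; pick H6
  Q 149.122.2.242: descend 100101010111101000 ; hops seen [H6,H0] ; pick H0
  + 38.0.0.0/8 (H0) depth=8
  + 38.200.160.0/20 (H2) depth=20
  Q 149.122.1.65: descend 100101010111101000 ; hops seen [H6,H0] ; pick H0

== LOOKUPS ==
["H5","H4","H0","H4","H3","H6","no-route","H6","H0","H0","H6","H6","H0","H0"]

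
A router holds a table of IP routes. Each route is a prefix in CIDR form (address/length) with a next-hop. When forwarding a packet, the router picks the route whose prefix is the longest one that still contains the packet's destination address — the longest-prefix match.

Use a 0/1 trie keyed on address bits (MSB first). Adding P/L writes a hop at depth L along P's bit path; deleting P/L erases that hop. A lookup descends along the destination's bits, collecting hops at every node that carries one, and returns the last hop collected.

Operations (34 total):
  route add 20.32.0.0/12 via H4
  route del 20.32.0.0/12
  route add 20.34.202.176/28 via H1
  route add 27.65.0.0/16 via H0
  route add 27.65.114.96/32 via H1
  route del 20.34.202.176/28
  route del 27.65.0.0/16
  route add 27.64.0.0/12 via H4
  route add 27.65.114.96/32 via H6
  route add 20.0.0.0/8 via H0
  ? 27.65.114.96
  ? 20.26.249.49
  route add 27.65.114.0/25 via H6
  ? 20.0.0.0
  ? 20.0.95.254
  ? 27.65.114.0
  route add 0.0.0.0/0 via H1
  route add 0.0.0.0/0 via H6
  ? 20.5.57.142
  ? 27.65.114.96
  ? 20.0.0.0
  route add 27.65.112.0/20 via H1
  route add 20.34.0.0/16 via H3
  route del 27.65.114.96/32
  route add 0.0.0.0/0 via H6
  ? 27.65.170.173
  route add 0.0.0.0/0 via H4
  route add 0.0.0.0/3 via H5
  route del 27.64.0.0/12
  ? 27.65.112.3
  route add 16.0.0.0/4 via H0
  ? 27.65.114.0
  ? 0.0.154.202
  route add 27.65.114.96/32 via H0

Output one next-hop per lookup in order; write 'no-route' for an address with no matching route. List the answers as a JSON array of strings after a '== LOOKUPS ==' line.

Trace:
  add 20.32.0.0/12 -> H4 at depth 12
  - 20.32.0.0/12 clear@12
  add 20.34.202.176/28 -> H1 at depth 28
  add 27.65.0.0/16 -> H0 at depth 16
  add 27.65.114.96/32 -> H1 at depth 32
  - 20.34.202.176/28 clear@28
  - 27.65.0.0/16 clear@16
  add 27.64.0.0/12 -> H4 at depth 12
  add 27.65.114.96/32 -> H6 at depth 32
  add 20.0.0.0/8 -> H0 at depth 8
  lookup 27.65.114.96: bits 00011011010000010111001001100000 walk d0:-→d1:-→d2:-→d3:-→d4:-→d5:-→d6:-→d7:-→d8:-→d9:-→d10:-→d11:-→d12:H4→d13:-→d14:-→d15:-→d16:-→d17:-→d18:-→d19:-→d20:-→d21:-→d22:-→d23:-→d24:-→d25:-→d26:-→d27:-→d28:-→d29:-→d30:-→d31:-→d32:H6 -> H6
  lookup 20.26.249.49: bits 0001010000 walk d0:-→d1:-→d2:-→d3:-→d4:-→d5:-→d6:-→d7:-→d8:H0→d9:-→d10:- -> H0
  add 27.65.114.0/25 -> H6 at depth 25
  lookup 20.0.0.0: bits 0001010000 walk d0:-→d1:-→d2:-→d3:-→d4:-→d5:-→d6:-→d7:-→d8:H0→d9:-→d10:- -> H0
  lookup 20.0.95.254: bits 0001010000 walk d0:-→d1:-→d2:-→d3:-→d4:-→d5:-→d6:-→d7:-→d8:H0→d9:-→d10:- -> H0
  lookup 27.65.114.0: bits 0001101101000001011100100 walk d0:-→d1:-→d2:-→d3:-→d4:-→d5:-→d6:-→d7:-→d8:-→d9:-→d10:-→d11:-→d12:H4→d13:-→d14:-→d15:-→d16:-→d17:-→d18:-→d19:-→d20:-→d21:-→d22:-→d23:-→d24:-→d25:H6 -> H6
  add 0.0.0.0/0 -> H1 at depth 0
  add 0.0.0.0/0 -> H6 at depth 0
  lookup 20.5.57.142: bits 0001010000 walk d0:H6→d1:-→d2:-→d3:-→d4:-→d5:-→d6:-→d7:-→d8:H0→d9:-→d10:- -> H0
  lookup 27.65.114.96: bits 00011011010000010111001001100000 walk d0:H6→d1:-→d2:-→d3:-→d4:-→d5:-→d6:-→d7:-→d8:-→d9:-→d10:-→d11:-→d12:H4→d13:-→d14:-→d15:-→d16:-→d17:-→d18:-→d19:-→d20:-→d21:-→d22:-→d23:-→d24:-→d25:H6→d26:-→d27:-→d28:-→d29:-→d30:-→d31:-→d32:H6 -> H6
  lookup 20.0.0.0: bits 0001010000 walk d0:H6→d1:-→d2:-→d3:-→d4:-→d5:-→d6:-→d7:-→d8:H0→d9:-→d10:- -> H0
  add 27.65.112.0/20 -> H1 at depth 20
  add 20.34.0.0/16 -> H3 at depth 16
  - 27.65.114.96/32 clear@32
  add 0.0.0.0/0 -> H6 at depth 0
  lookup 27.65.170.173: bits 0001101101000001 walk d0:H6→d1:-→d2:-→d3:-→d4:-→d5:-→d6:-→d7:-→d8:-→d9:-→d10:-→d11:-→d12:H4→d13:-→d14:-→d15:-→d16:- -> H4
  add 0.0.0.0/0 -> H4 at depth 0
  add 0.0.0.0/3 -> H5 at depth 3
  - 27.64.0.0/12 clear@12
  lookup 27.65.112.3: bits 0001101101000001011100 walk d0:H4→d1:-→d2:-→d3:H5→d4:-→d5:-→d6:-→d7:-→d8:-→d9:-→d10:-→d11:-→d12:-→d13:-→d14:-→d15:-→d16:-→d17:-→d18:-→d19:-→d20:H1→d21:-→d22:- -> H1
  add 16.0.0.0/4 -> H0 at depth 4
  lookup 27.65.114.0: bits 0001101101000001011100100 walk d0:H4→d1:-→d2:-→d3:H5→d4:H0→d5:-→d6:-→d7:-→d8:-→d9:-→d10:-→d11:-→d12:-→d13:-→d14:-→d15:-→d16:-→d17:-→d18:-→d19:-→d20:H1→d21:-→d22:-→d23:-→d24:-→d25:H6 -> H6
  lookup 0.0.154.202: bits 000 walk d0:H4→d1:-→d2:-→d3:H5 -> H5
  add 27.65.114.96/32 -> H0 at depth 32

== LOOKUPS ==
["H6","H0","H0","H0","H6","H0","H6","H0","H4","H1","H6","H5"]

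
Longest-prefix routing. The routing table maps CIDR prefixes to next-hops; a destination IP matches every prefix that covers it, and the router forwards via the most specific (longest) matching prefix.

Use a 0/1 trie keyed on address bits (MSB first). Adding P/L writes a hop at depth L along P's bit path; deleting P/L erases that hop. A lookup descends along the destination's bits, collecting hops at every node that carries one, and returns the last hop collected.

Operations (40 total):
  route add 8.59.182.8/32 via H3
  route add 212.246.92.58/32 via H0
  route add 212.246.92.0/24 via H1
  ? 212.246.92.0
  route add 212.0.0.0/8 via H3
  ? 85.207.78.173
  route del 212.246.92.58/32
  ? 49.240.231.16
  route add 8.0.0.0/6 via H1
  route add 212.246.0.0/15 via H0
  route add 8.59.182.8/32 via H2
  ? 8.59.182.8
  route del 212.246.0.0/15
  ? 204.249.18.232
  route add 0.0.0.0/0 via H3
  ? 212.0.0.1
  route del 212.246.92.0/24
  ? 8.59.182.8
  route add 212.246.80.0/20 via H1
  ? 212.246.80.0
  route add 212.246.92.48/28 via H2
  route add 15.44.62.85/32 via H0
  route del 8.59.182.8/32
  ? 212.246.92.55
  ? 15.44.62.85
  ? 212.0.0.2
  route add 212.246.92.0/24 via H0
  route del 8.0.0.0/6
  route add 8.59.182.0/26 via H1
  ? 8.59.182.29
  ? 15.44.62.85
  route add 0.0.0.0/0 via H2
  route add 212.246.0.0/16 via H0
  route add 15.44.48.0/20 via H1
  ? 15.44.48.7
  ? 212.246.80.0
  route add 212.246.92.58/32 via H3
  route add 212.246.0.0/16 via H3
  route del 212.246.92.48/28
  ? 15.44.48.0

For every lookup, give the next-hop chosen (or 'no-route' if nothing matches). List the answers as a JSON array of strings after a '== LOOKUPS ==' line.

Apply in order:
  + 8.59.182.8/32 (H3) depth=32
  + 212.246.92.58/32 (H0) depth=32
  + 212.246.92.0/24 (H1) depth=24
  Q 212.246.92.0: descend 11010100111101100101110000 ; hops seen [H1] ; pick H1
  + 212.0.0.0/8 (H3) depth=8
  Q 85.207.78.173: descend 0 ; hops seen [∅] ; pick no-route
  - 212.246.92.58/32 clear@32
  Q 49.240.231.16: descend 00 ; hops seen [∅] ; pick no-route
  + 8.0.0.0/6 (H1) depth=6
  + 212.246.0.0/15 (H0) depth=15
  + 8.59.182.8/32 (H2) depth=32
  Q 8.59.182.8: descend 00001000001110111011011000001000 ; hops seen [H1,H2] ; pick H2
  - 212.246.0.0/15 clear@15
  Q 204.249.18.232: descend 110 ; hops seen [∅] ; pick no-route
  + 0.0.0.0/0 (H3) depth=0
  Q 212.0.0.1: descend 11010100 ; hops seen [H3,H3] ; pick H3
  - 212.246.92.0/24 clear@24
  Q 8.59.182.8: descend 00001000001110111011011000001000 ; hops seen [H3,H1,H2] ; pick H2
  + 212.246.80.0/20 (H1) depth=20
  Q 212.246.80.0: descend 11010100111101100101 ; hops seen [H3,H3,H1] ; pick H1
  + 212.246.92.48/28 (H2) depth=28
  + 15.44.62.85/32 (H0) depth=32
  - 8.59.182.8/32 clear@32
  Q 212.246.92.55: descend 1101010011110110010111000011 ; hops seen [H3,H3,H1,H2] ; pick H2
  Q 15.44.62.85: descend 00001111001011000011111001010101 ; hops seen [H3,H0] ; pick H0
  Q 212.0.0.2: descend 11010100 ; hops seen [H3,H3] ; pick H3
  + 212.246.92.0/24 (H0) depth=24
  - 8.0.0.0/6 clear@6
  + 8.59.182.0/26 (H1) depth=26
  Q 8.59.182.29: descend 000010000011101110110110000 ; hops seen [H3,H1] ; pick H1
  Q 15.44.62.85: descend 00001111001011000011111001010101 ; hops seen [H3,H0] ; pick H0
  + 0.0.0.0/0 (H2) depth=0
  + 212.246.0.0/16 (H0) depth=16
  + 15.44.48.0/20 (H1) depth=20
  Q 15.44.48.7: descend 00001111001011000011 ; hops seen [H2,H1] ; pick H1
  Q 212.246.80.0: descend 11010100111101100101 ; hops seen [H2,H3,H0,H1] ; pick H1
  + 212.246.92.58/32 (H3) depth=32
  + 212.246.0.0/16 (H3) depth=16
  - 212.246.92.48/28 clear@28
  Q 15.44.48.0: descend 00001111001011000011 ; hops seen [H2,H1] ; pick H1

== LOOKUPS ==
["H1","no-route","no-route","H2","no-route","H3","H2","H1","H2","H0","H3","H1","H0","H1","H1","H1"]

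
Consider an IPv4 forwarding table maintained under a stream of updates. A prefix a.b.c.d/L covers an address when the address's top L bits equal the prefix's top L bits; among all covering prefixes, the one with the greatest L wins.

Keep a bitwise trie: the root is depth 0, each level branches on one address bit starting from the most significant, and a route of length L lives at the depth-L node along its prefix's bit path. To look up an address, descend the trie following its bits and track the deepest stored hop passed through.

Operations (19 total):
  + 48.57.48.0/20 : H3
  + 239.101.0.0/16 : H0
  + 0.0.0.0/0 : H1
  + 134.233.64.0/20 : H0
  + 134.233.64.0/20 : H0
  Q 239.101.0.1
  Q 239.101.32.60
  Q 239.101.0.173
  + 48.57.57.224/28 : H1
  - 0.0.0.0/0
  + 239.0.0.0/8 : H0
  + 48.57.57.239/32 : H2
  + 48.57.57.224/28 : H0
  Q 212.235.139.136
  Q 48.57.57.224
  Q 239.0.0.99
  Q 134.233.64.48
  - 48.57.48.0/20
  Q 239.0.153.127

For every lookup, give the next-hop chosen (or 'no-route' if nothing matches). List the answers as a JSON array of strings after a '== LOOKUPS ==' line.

Trace:
  + 48.57.48.0/20 (H3) depth=20
  + 239.101.0.0/16 (H0) depth=16
  + 0.0.0.0/0 (H1) depth=0
  + 134.233.64.0/20 (H0) depth=20
  + 134.233.64.0/20 (H0) depth=20
  lookup 239.101.0.1: bits 1110111101100101 walk d0:H1→d1:-→d2:-→d3:-→d4:-→d5:-→d6:-→d7:-→d8:-→d9:-→d10:-→d11:-→d12:-→d13:-→d14:-→d15:-→d16:H0 -> H0
  lookup 239.101.32.60: bits 1110111101100101 walk d0:H1→d1:-→d2:-→d3:-→d4:-→d5:-→d6:-→d7:-→d8:-→d9:-→d10:-→d11:-→d12:-→d13:-→d14:-→d15:-→d16:H0 -> H0
  lookup 239.101.0.173: bits 1110111101100101 walk d0:H1→d1:-→d2:-→d3:-→d4:-→d5:-→d6:-→d7:-→d8:-→d9:-→d10:-→d11:-→d12:-→d13:-→d14:-→d15:-→d16:H0 -> H0
  + 48.57.57.224/28 (H1) depth=28
  del 0.0.0.0/0 (clear depth 0)
  + 239.0.0.0/8 (H0) depth=8
  + 48.57.57.239/32 (H2) depth=32
  + 48.57.57.224/28 (H0) depth=28
  lookup 212.235.139.136: bits 11 walk d0:-→d1:-→d2:- -> no-route
  lookup 48.57.57.224: bits 0011000000111001001110011110 walk d0:-→d1:-→d2:-→d3:-→d4:-→d5:-→d6:-→d7:-→d8:-→d9:-→d10:-→d11:-→d12:-→d13:-→d14:-→d15:-→d16:-→d17:-→d18:-→d19:-→d20:H3→d21:-→d22:-→d23:-→d24:-→d25:-→d26:-→d27:-→d28:H0 -> H0
  lookup 239.0.0.99: bits 111011110 walk d0:-→d1:-→d2:-→d3:-→d4:-→d5:-→d6:-→d7:-→d8:H0→d9:- -> H0
  lookup 134.233.64.48: bits 10000110111010010100 walk d0:-→d1:-→d2:-→d3:-→d4:-→d5:-→d6:-→d7:-→d8:-→d9:-→d10:-→d11:-→d12:-→d13:-→d14:-→d15:-→d16:-→d17:-→d18:-→d19:-→d20:H0 -> H0
  del 48.57.48.0/20 (clear depth 20)
  lookup 239.0.153.127: bits 111011110 walk d0:-→d1:-→d2:-→d3:-→d4:-→d5:-→d6:-→d7:-→d8:H0→d9:- -> H0

== LOOKUPS ==
["H0","H0","H0","no-route","H0","H0","H0","H0"]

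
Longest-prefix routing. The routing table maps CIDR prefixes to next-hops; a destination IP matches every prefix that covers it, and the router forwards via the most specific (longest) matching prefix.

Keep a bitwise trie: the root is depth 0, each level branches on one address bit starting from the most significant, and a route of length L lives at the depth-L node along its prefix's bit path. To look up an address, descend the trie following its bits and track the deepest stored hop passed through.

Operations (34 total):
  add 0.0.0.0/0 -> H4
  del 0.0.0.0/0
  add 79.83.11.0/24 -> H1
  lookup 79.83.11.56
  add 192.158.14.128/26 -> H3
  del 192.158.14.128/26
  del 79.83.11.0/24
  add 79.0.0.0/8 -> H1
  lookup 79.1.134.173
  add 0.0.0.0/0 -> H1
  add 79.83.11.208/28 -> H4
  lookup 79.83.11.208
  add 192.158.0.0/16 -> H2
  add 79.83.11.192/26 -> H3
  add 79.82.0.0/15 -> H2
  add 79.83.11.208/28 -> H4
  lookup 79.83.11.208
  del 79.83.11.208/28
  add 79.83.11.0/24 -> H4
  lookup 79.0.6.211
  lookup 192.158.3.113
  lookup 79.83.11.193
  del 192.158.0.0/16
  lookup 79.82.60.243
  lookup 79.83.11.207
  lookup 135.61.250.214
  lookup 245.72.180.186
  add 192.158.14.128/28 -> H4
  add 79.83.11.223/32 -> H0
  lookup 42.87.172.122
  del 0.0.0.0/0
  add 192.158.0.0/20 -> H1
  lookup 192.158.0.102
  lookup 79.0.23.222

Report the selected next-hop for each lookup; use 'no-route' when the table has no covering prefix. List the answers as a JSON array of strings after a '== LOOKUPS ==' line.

Apply in order:
  add 0.0.0.0/0 -> H4 at depth 0
  - 0.0.0.0/0 clear@0
  add 79.83.11.0/24 -> H1 at depth 24
  lookup 79.83.11.56: bits 010011110101001100001011 walk d0:-→d1:-→d2:-→d3:-→d4:-→d5:-→d6:-→d7:-→d8:-→d9:-→d10:-→d11:-→d12:-→d13:-→d14:-→d15:-→d16:-→d17:-→d18:-→d19:-→d20:-→d21:-→d22:-→d23:-→d24:H1 -> H1
  add 192.158.14.128/26 -> H3 at depth 26
  - 192.158.14.128/26 clear@26
  - 79.83.11.0/24 clear@24
  add 79.0.0.0/8 -> H1 at depth 8
  lookup 79.1.134.173: bits 010011110 walk d0:-→d1:-→d2:-→d3:-→d4:-→d5:-→d6:-→d7:-→d8:H1→d9:- -> H1
  add 0.0.0.0/0 -> H1 at depth 0
  add 79.83.11.208/28 -> H4 at depth 28
  lookup 79.83.11.208: bits 0100111101010011000010111101 walk d0:H1→d1:-→d2:-→d3:-→d4:-→d5:-→d6:-→d7:-→d8:H1→d9:-→d10:-→d11:-→d12:-→d13:-→d14:-→d15:-→d16:-→d17:-→d18:-→d19:-→d20:-→d21:-→d22:-→d23:-→d24:-→d25:-→d26:-→d27:-→d28:H4 -> H4
  add 192.158.0.0/16 -> H2 at depth 16
  add 79.83.11.192/26 -> H3 at depth 26
  add 79.82.0.0/15 -> H2 at depth 15
  add 79.83.11.208/28 -> H4 at depth 28
  lookup 79.83.11.208: bits 0100111101010011000010111101 walk d0:H1→d1:-→d2:-→d3:-→d4:-→d5:-→d6:-→d7:-→d8:H1→d9:-→d10:-→d11:-→d12:-→d13:-→d14:-→d15:H2→d16:-→d17:-→d18:-→d19:-→d20:-→d21:-→d22:-→d23:-→d24:-→d25:-→d26:H3→d27:-→d28:H4 -> H4
  - 79.83.11.208/28 clear@28
  add 79.83.11.0/24 -> H4 at depth 24
  lookup 79.0.6.211: bits 010011110 walk d0:H1→d1:-→d2:-→d3:-→d4:-→d5:-→d6:-→d7:-→d8:H1→d9:- -> H1
  lookup 192.158.3.113: bits 11000000100111100000 walk d0:H1→d1:-→d2:-→d3:-→d4:-→d5:-→d6:-→d7:-→d8:-→d9:-→d10:-→d11:-→d12:-→d13:-→d14:-→d15:-→d16:H2→d17:-→d18:-→d19:-→d20:- -> H2
  lookup 79.83.11.193: bits 010011110101001100001011110 walk d0:H1→d1:-→d2:-→d3:-→d4:-→d5:-→d6:-→d7:-→d8:H1→d9:-→d10:-→d11:-→d12:-→d13:-→d14:-→d15:H2→d16:-→d17:-→d18:-→d19:-→d20:-→d21:-→d22:-→d23:-→d24:H4→d25:-→d26:H3→d27:- -> H3
  - 192.158.0.0/16 clear@16
  lookup 79.82.60.243: bits 010011110101001 walk d0:H1→d1:-→d2:-→d3:-→d4:-→d5:-→d6:-→d7:-→d8:H1→d9:-→d10:-→d11:-→d12:-→d13:-→d14:-→d15:H2 -> H2
  lookup 79.83.11.207: bits 010011110101001100001011110 walk d0:H1→d1:-→d2:-→d3:-→d4:-→d5:-→d6:-→d7:-→d8:H1→d9:-→d10:-→d11:-→d12:-→d13:-→d14:-→d15:H2→d16:-→d17:-→d18:-→d19:-→d20:-→d21:-→d22:-→d23:-→d24:H4→d25:-→d26:H3→d27:- -> H3
  lookup 135.61.250.214: bits 1 walk d0:H1→d1:- -> H1
  lookup 245.72.180.186: bits 11 walk d0:H1→d1:-→d2:- -> H1
  add 192.158.14.128/28 -> H4 at depth 28
  add 79.83.11.223/32 -> H0 at depth 32
  lookup 42.87.172.122: bits 0 walk d0:H1→d1:- -> H1
  - 0.0.0.0/0 clear@0
  add 192.158.0.0/20 -> H1 at depth 20
  lookup 192.158.0.102: bits 11000000100111100000 walk d0:-→d1:-→d2:-→d3:-→d4:-→d5:-→d6:-→d7:-→d8:-→d9:-→d10:-→d11:-→d12:-→d13:-→d14:-→d15:-→d16:-→d17:-→d18:-→d19:-→d20:H1 -> H1
  lookup 79.0.23.222: bits 010011110 walk d0:-→d1:-→d2:-→d3:-→d4:-→d5:-→d6:-→d7:-→d8:H1→d9:- -> H1

== LOOKUPS ==
["H1","H1","H4","H4","H1","H2","H3","H2","H3","H1","H1","H1","H1","H1"]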